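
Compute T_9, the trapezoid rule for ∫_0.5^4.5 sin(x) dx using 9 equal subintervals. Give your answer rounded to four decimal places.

Δx = (4.5 − 0.5)/9 = 4/9.
f(0.5) ≈ 0.4794, f(17/18) ≈ 0.8102, f(25/18) ≈ 0.9835, f(11/6) ≈ 0.9657, f(41/18) ≈ 0.7603, f(49/18) ≈ 0.4072, f(19/6) ≈ -0.0251, f(65/18) ≈ -0.4525, f(73/18) ≈ -0.7919, f(4.5) ≈ -0.9775.
T_9 = (Δx/2)·[f(x_0) + 2f(x_1) + ... + 2f(x_{8}) + f(x_9)].
Sum ≈ 1.0704.

1.0704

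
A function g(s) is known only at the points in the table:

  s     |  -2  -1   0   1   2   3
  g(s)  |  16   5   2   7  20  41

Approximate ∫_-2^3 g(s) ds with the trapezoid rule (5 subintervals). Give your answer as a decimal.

62.5

Δs = 1.
T_5 = (1/2)·[16 + 2·5 + 2·2 + 2·7 + 2·20 + 41] = 62.5.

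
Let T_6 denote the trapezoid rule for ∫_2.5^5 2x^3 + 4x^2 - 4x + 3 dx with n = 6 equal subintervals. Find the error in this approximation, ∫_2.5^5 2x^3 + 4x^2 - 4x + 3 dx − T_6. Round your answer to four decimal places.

Exact integral: ∫_2.5^5 f(x) dx ≈ 408.802083.
T_6 ≈ 410.719039.
Error ≈ 408.802083 − 410.719039 ≈ -1.9170.

-1.9170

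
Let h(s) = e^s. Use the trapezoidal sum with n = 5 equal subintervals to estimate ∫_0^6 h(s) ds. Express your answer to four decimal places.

449.5996

Δs = (6 − 0)/5 = 1.2.
h(0) ≈ 1.0000, h(1.2) ≈ 3.3201, h(2.4) ≈ 11.0232, h(3.6) ≈ 36.5982, h(4.8) ≈ 121.5104, h(6) ≈ 403.4288.
T_5 = (Δs/2)·[h(s_0) + 2h(s_1) + ... + 2h(s_{4}) + h(s_5)].
Sum ≈ 449.5996.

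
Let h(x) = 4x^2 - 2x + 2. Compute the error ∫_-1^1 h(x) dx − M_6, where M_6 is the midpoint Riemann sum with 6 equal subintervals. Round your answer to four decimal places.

Exact integral: ∫_-1^1 h(x) dx ≈ 6.666667.
M_6 ≈ 6.592593.
Error ≈ 6.666667 − 6.592593 ≈ 0.0741.

0.0741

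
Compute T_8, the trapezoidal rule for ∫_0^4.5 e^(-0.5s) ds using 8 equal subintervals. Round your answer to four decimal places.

1.8010

Δs = (4.5 − 0)/8 = 0.5625.
f(0) ≈ 1.0000, f(0.5625) ≈ 0.7548, f(1.125) ≈ 0.5698, f(1.6875) ≈ 0.4301, f(2.25) ≈ 0.3247, f(2.8125) ≈ 0.2451, f(3.375) ≈ 0.1850, f(3.9375) ≈ 0.1396, f(4.5) ≈ 0.1054.
T_8 = (Δs/2)·[f(s_0) + 2f(s_1) + ... + 2f(s_{7}) + f(s_8)].
Sum ≈ 1.8010.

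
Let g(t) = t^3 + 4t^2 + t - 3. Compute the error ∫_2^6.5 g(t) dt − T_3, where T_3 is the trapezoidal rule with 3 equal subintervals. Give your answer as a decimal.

Exact integral: ∫_2^6.5 g(t) dt = 803.390625.
T_3 = 831.65625.
Error = 803.390625 − 831.65625 = -28.265625.

-28.265625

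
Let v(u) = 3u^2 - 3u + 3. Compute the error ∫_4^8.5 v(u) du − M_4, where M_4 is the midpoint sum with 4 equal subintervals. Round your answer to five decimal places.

1.42383

Exact integral: ∫_4^8.5 v(u) du = 479.25.
M_4 ≈ 477.8261719.
Error ≈ 479.25 − 477.8261719 ≈ 1.42383.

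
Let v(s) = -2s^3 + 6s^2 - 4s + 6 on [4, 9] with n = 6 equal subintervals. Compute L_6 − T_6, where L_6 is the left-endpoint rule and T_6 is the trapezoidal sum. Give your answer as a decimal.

400

L_6 ≈ -1541.597222.
T_6 ≈ -1941.597222.
L_6 − T_6 = 400.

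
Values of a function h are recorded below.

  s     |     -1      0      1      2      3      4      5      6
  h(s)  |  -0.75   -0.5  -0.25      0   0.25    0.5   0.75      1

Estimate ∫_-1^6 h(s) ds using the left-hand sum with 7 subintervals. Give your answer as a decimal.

Δs = 1.
Sum = 1·[(-0.75) + (-0.5) + (-0.25) + 0 + 0.25 + 0.5 + 0.75] = 0.

0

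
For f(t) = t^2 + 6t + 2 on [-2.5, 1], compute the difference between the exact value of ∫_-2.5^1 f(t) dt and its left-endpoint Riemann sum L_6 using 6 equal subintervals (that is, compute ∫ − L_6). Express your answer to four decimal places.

4.3953

Exact integral: ∫_-2.5^1 f(t) dt ≈ -3.208333.
L_6 ≈ -7.603588.
Error ≈ -3.208333 − (-7.603588) ≈ 4.3953.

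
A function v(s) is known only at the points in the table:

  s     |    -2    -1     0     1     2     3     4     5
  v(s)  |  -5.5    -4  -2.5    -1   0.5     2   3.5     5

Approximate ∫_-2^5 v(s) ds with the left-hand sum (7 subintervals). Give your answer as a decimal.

Δs = 1.
Sum = 1·[(-5.5) + (-4) + (-2.5) + (-1) + 0.5 + 2 + 3.5] = -7.

-7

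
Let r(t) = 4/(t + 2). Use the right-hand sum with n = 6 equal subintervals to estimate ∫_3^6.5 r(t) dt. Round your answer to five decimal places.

2.02940

Δt = (6.5 − 3)/6 = 7/12.
Right endpoints: 43/12, 25/6, 4.75, 16/3, 71/12, 6.5.
r(43/12) = 48/67, r(25/6) = 24/37, r(4.75) = 16/27, r(16/3) = 6/11, r(71/12) = 48/95, r(6.5) = 8/17.
Sum = Δt · [r(43/12) + r(25/6) + r(4.75) + ...].
Sum ≈ 2.02940.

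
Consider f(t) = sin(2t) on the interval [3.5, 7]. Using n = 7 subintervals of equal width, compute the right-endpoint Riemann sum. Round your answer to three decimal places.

Δt = (7 − 3.5)/7 = 0.5.
Right endpoints: 4, 4.5, 5, 5.5, 6, 6.5, 7.
f(4) ≈ 0.989, f(4.5) ≈ 0.412, f(5) ≈ -0.544, f(5.5) ≈ -1.000, f(6) ≈ -0.537, f(6.5) ≈ 0.420, f(7) ≈ 0.991.
Sum = Δt · [f(4) + f(4.5) + f(5) + ...].
Sum ≈ 0.366.

0.366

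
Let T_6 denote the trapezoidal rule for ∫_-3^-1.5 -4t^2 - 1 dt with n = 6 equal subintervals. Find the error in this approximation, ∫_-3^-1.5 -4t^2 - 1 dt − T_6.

0.0625

Exact integral: ∫_-3^-1.5 f(t) dt = -33.
T_6 = -33.0625.
Error = -33 − (-33.0625) = 0.0625.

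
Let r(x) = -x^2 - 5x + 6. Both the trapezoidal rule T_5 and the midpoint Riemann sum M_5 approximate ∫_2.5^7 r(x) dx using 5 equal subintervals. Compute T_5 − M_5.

-0.91125

T_5 = -189.6075.
M_5 = -188.69625.
T_5 − M_5 = -0.91125.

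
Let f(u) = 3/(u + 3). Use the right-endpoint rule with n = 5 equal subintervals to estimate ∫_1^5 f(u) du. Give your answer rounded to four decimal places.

1.9369

Δu = (5 − 1)/5 = 0.8.
Right endpoints: 1.8, 2.6, 3.4, 4.2, 5.
f(1.8) = 0.625, f(2.6) = 15/28, f(3.4) = 0.46875, f(4.2) = 5/12, f(5) = 0.375.
Sum = Δu · [f(1.8) + f(2.6) + f(3.4) + f(4.2) + f(5)].
Sum ≈ 1.9369.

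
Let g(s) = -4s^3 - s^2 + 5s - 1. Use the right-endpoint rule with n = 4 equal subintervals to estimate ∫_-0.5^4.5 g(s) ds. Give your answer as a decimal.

Δs = (4.5 − (-0.5))/4 = 1.25.
Right endpoints: 0.75, 2, 3.25, 4.5.
g(0.75) = 0.5, g(2) = -27, g(3.25) = -132.625, g(4.5) = -363.25.
Sum = Δs · [g(0.75) + g(2) + g(3.25) + g(4.5)].
Sum = -652.96875.

-652.96875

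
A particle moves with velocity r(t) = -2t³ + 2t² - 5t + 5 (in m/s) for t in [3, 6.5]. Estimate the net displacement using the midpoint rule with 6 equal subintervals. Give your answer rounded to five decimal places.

-749.94285

Δt = (6.5 − 3)/6 = 7/12.
Midpoints: 79/24, 3.875, 107/24, 121/24, 5.625, 149/24.
r(79/24) = -422455/6912, r(3.875) = -100.71484375, r(107/24) = -1069787/6912, r(121/24) = -1559857/6912, r(5.625) = -315.80078125, r(149/24) = -2955125/6912.
Sum = Δt · [r(79/24) + r(3.875) + r(107/24) + ...].
Sum ≈ -749.94285.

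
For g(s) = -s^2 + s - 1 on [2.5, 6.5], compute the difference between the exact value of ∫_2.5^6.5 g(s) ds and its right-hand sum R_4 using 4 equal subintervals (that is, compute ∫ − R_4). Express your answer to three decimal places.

Exact integral: ∫_2.5^6.5 g(s) ds ≈ -72.33333.
R_4 = -89.
Error ≈ -72.33333 − (-89) ≈ 16.667.

16.667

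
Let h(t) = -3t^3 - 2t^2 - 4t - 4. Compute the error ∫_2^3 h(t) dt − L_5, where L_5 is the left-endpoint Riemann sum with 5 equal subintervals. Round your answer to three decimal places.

Exact integral: ∫_2^3 h(t) dt ≈ -75.41667.
L_5 = -68.48.
Error ≈ -75.41667 − (-68.48) ≈ -6.937.

-6.937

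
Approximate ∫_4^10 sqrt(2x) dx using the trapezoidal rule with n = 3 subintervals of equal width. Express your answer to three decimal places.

Δx = (10 − 4)/3 = 2.
f(4) ≈ 2.828, f(6) ≈ 3.464, f(8) ≈ 4.000, f(10) ≈ 4.472.
T_3 = (Δx/2)·[f(x_0) + 2f(x_1) + 2f(x_2) + f(x_3)].
Sum ≈ 22.229.

22.229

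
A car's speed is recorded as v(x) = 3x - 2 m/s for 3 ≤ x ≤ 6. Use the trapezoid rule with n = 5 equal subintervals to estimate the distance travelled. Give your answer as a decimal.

34.5

Δx = (6 − 3)/5 = 0.6.
v(3) = 7, v(3.6) = 8.8, v(4.2) = 10.6, v(4.8) = 12.4, v(5.4) = 14.2, v(6) = 16.
T_5 = (Δx/2)·[v(x_0) + 2v(x_1) + ... + 2v(x_{4}) + v(x_5)].
Sum = 34.5.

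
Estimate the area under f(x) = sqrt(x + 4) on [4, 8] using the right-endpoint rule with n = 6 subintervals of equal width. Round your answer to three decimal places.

12.839

Δx = (8 − 4)/6 = 2/3.
Right endpoints: 14/3, 16/3, 6, 20/3, 22/3, 8.
f(14/3) ≈ 2.944, f(16/3) ≈ 3.055, f(6) ≈ 3.162, f(20/3) ≈ 3.266, f(22/3) ≈ 3.367, f(8) ≈ 3.464.
Sum = Δx · [f(14/3) + f(16/3) + f(6) + ...].
Sum ≈ 12.839.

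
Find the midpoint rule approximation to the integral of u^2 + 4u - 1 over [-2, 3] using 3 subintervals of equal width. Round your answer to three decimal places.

Δu = (3 − (-2))/3 = 5/3.
Midpoints: -7/6, 0.5, 13/6.
f(-7/6) = -155/36, f(0.5) = 1.25, f(13/6) = 445/36.
Sum = Δu · [f(-7/6) + f(0.5) + f(13/6)].
Sum ≈ 15.509.

15.509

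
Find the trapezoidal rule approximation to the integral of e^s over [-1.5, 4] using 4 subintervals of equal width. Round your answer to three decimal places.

Δs = (4 − (-1.5))/4 = 1.375.
f(-1.5) ≈ 0.223, f(-0.125) ≈ 0.882, f(1.25) ≈ 3.490, f(2.625) ≈ 13.805, f(4) ≈ 54.598.
T_4 = (Δs/2)·[f(s_0) + 2f(s_1) + 2f(s_2) + 2f(s_3) + f(s_4)].
Sum ≈ 62.684.

62.684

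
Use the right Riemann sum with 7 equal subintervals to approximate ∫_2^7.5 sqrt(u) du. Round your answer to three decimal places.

12.319

Δu = (7.5 − 2)/7 = 11/14.
Right endpoints: 39/14, 25/7, 61/14, 36/7, 83/14, 47/7, 7.5.
f(39/14) ≈ 1.669, f(25/7) ≈ 1.890, f(61/14) ≈ 2.087, f(36/7) ≈ 2.268, f(83/14) ≈ 2.435, f(47/7) ≈ 2.591, f(7.5) ≈ 2.739.
Sum = Δu · [f(39/14) + f(25/7) + f(61/14) + ...].
Sum ≈ 12.319.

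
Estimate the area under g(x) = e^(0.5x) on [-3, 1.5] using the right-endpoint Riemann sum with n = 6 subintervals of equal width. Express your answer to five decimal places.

Δx = (1.5 − (-3))/6 = 0.75.
Right endpoints: -2.25, -1.5, -0.75, 0, 0.75, 1.5.
g(-2.25) ≈ 0.32465, g(-1.5) ≈ 0.47237, g(-0.75) ≈ 0.68729, g(0) ≈ 1.00000, g(0.75) ≈ 1.45499, g(1.5) ≈ 2.11700.
Sum = Δx · [g(-2.25) + g(-1.5) + g(-0.75) + ...].
Sum ≈ 4.54222.

4.54222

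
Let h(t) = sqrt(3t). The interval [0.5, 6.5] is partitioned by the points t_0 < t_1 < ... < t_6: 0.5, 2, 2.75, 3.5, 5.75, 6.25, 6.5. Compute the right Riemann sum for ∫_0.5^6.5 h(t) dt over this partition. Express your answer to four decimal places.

20.8727

Subinterval widths: 1.5, 0.75, 0.75, 2.25, 0.5, 0.25.
Right endpoints: 2, 2.75, 3.5, 5.75, 6.25, 6.5.
h(2) ≈ 2.4495, h(2.75) ≈ 2.8723, h(3.5) ≈ 3.2404, h(5.75) ≈ 4.1533, h(6.25) ≈ 4.3301, h(6.5) ≈ 4.4159.
Sum = Σ Δt_i · h(t_i).
Sum ≈ 20.8727.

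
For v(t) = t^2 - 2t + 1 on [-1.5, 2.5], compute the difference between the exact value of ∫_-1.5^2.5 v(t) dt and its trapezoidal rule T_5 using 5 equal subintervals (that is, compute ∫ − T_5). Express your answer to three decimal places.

Exact integral: ∫_-1.5^2.5 v(t) dt ≈ 6.33333.
T_5 = 6.76.
Error ≈ 6.33333 − 6.76 ≈ -0.427.

-0.427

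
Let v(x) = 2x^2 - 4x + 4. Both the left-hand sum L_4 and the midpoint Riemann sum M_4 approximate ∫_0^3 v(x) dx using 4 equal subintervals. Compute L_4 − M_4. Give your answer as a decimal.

L_4 = 10.3125.
M_4 = 11.71875.
L_4 − M_4 = -1.40625.

-1.40625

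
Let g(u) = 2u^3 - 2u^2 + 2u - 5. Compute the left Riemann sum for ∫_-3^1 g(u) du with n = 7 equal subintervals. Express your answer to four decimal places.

Δu = (1 − (-3))/7 = 4/7.
Left endpoints: -3, -17/7, -13/7, -9/7, -5/7, -1/7, 3/7.
g(-3) = -83, g(-17/7) = -17253/343, g(-13/7) = -9749/343, g(-9/7) = -5189/343, g(-5/7) = -2805/343, g(-1/7) = -1829/343, g(3/7) = -1493/343.
Sum = Δu · [g(-3) + g(-17/7) + g(-13/7) + ...].
Sum ≈ -111.2653.

-111.2653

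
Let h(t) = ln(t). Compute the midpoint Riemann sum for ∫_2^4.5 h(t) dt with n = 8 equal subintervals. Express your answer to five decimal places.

Δt = (4.5 − 2)/8 = 0.3125.
Midpoints: 2.15625, 2.46875, 2.78125, 3.09375, 3.40625, 3.71875, 4.03125, 4.34375.
h(2.15625) ≈ 0.76837, h(2.46875) ≈ 0.90371, h(2.78125) ≈ 1.02290, h(3.09375) ≈ 1.12938, h(3.40625) ≈ 1.22561, h(3.71875) ≈ 1.31339, h(4.03125) ≈ 1.39408, h(4.34375) ≈ 1.46874.
Sum = Δt · [h(2.15625) + h(2.46875) + h(2.78125) + ...].
Sum ≈ 2.88318.

2.88318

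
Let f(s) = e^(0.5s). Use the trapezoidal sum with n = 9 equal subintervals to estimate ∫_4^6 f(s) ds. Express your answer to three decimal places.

25.419

Δs = (6 − 4)/9 = 2/9.
f(4) ≈ 7.389, f(38/9) ≈ 8.257, f(40/9) ≈ 9.228, f(14/3) ≈ 10.312, f(44/9) ≈ 11.524, f(46/9) ≈ 12.878, f(16/3) ≈ 14.392, f(50/9) ≈ 16.083, f(52/9) ≈ 17.973, f(6) ≈ 20.086.
T_9 = (Δs/2)·[f(s_0) + 2f(s_1) + ... + 2f(s_{8}) + f(s_9)].
Sum ≈ 25.419.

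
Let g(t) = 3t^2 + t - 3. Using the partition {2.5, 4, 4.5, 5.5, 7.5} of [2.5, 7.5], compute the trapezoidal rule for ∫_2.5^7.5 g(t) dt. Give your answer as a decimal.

422.5

Subinterval widths: 1.5, 0.5, 1, 2.
g(2.5) = 18.25, g(4) = 49, g(4.5) = 62.25, g(5.5) = 93.25, g(7.5) = 173.25.
On each subinterval the trapezoid contributes (Δt_i/2)·[g(t_{i-1}) + g(t_i)].
Sum = 422.5.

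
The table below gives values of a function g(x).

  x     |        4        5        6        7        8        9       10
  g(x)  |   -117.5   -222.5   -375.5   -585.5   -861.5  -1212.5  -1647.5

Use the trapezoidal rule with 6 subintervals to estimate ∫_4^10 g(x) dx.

Δx = 1.
T_6 = (1/2)·[(-117.5) + 2·(-222.5) + 2·(-375.5) + 2·(-585.5) + 2·(-861.5) + 2·(-1212.5) + (-1647.5)] = -4140.

-4140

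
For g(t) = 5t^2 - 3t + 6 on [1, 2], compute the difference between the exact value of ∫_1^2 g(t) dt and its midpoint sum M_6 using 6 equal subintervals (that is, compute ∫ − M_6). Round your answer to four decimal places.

Exact integral: ∫_1^2 g(t) dt ≈ 13.166667.
M_6 ≈ 13.155093.
Error ≈ 13.166667 − 13.155093 ≈ 0.0116.

0.0116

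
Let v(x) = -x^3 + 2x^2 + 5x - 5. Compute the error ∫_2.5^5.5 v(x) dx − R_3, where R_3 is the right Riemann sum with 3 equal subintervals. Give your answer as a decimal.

48.875

Exact integral: ∫_2.5^5.5 v(x) dx = -73.5.
R_3 = -122.375.
Error = -73.5 − (-122.375) = 48.875.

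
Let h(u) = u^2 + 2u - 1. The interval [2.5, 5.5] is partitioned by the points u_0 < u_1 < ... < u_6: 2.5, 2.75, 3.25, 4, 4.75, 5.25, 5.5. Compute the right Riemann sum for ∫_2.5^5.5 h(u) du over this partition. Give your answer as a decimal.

80.1875

Subinterval widths: 0.25, 0.5, 0.75, 0.75, 0.5, 0.25.
Right endpoints: 2.75, 3.25, 4, 4.75, 5.25, 5.5.
h(2.75) = 12.0625, h(3.25) = 16.0625, h(4) = 23, h(4.75) = 31.0625, h(5.25) = 37.0625, h(5.5) = 40.25.
Sum = Σ Δu_i · h(u_i).
Sum = 80.1875.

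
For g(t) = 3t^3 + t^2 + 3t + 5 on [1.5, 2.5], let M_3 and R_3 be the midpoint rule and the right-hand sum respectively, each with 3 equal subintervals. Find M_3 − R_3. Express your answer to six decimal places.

-7.819444

M_3 ≈ 40.40740741.
R_3 ≈ 48.22685185.
M_3 − R_3 ≈ -7.819444.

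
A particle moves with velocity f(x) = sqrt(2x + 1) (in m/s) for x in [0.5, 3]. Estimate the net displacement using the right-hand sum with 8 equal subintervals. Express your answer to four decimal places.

Δx = (3 − 0.5)/8 = 0.3125.
Right endpoints: 0.8125, 1.125, 1.4375, 1.75, 2.0625, 2.375, 2.6875, 3.
f(0.8125) ≈ 1.6202, f(1.125) ≈ 1.8028, f(1.4375) ≈ 1.9685, f(1.75) ≈ 2.1213, f(2.0625) ≈ 2.2638, f(2.375) ≈ 2.3979, f(2.6875) ≈ 2.5249, f(3) ≈ 2.6458.
Sum = Δx · [f(0.8125) + f(1.125) + f(1.4375) + ...].
Sum ≈ 5.4204.

5.4204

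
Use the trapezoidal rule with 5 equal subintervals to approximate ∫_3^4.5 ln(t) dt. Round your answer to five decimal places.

1.97168

Δt = (4.5 − 3)/5 = 0.3.
f(3) ≈ 1.09861, f(3.3) ≈ 1.19392, f(3.6) ≈ 1.28093, f(3.9) ≈ 1.36098, f(4.2) ≈ 1.43508, f(4.5) ≈ 1.50408.
T_5 = (Δt/2)·[f(t_0) + 2f(t_1) + ... + 2f(t_{4}) + f(t_5)].
Sum ≈ 1.97168.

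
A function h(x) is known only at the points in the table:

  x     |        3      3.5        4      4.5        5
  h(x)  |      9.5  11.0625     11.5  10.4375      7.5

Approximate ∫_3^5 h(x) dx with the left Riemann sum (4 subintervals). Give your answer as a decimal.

Δx = 0.5.
Sum = 0.5·[9.5 + 11.0625 + 11.5 + 10.4375] = 21.25.

21.25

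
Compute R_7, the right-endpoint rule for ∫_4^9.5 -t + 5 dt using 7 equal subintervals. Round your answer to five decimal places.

-11.78571

Δt = (9.5 − 4)/7 = 11/14.
Right endpoints: 67/14, 39/7, 89/14, 50/7, 111/14, 61/7, 9.5.
f(67/14) = 3/14, f(39/7) = -4/7, f(89/14) = -19/14, f(50/7) = -15/7, f(111/14) = -41/14, f(61/7) = -26/7, f(9.5) = -4.5.
Sum = Δt · [f(67/14) + f(39/7) + f(89/14) + ...].
Sum ≈ -11.78571.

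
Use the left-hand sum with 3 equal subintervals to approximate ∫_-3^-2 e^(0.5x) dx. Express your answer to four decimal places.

Δx = (-2 − (-3))/3 = 1/3.
Left endpoints: -3, -8/3, -7/3.
f(-3) ≈ 0.2231, f(-8/3) ≈ 0.2636, f(-7/3) ≈ 0.3114.
Sum = Δx · [f(-3) + f(-8/3) + f(-7/3)].
Sum ≈ 0.2660.

0.2660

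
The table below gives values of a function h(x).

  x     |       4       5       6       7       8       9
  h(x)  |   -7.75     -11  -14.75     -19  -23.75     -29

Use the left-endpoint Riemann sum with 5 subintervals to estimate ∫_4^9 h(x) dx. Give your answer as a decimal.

Δx = 1.
Sum = 1·[(-7.75) + (-11) + (-14.75) + (-19) + (-23.75)] = -76.25.

-76.25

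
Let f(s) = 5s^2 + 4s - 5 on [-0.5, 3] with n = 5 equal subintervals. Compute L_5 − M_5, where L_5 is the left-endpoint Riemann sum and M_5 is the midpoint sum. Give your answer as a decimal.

-18.06875

L_5 = 26.425.
M_5 = 44.49375.
L_5 − M_5 = -18.06875.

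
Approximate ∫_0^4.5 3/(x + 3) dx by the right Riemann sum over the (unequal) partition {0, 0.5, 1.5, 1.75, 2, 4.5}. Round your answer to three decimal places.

2.403

Subinterval widths: 0.5, 1, 0.25, 0.25, 2.5.
Right endpoints: 0.5, 1.5, 1.75, 2, 4.5.
f(0.5) = 6/7, f(1.5) = 2/3, f(1.75) = 12/19, f(2) = 0.6, f(4.5) = 0.4.
Sum = Σ Δx_i · f(x_i).
Sum ≈ 2.403.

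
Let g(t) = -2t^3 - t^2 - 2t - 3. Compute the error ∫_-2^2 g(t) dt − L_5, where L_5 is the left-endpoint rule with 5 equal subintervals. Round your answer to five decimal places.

Exact integral: ∫_-2^2 g(t) dt ≈ -17.3333333.
L_5 = -1.76.
Error ≈ -17.3333333 − (-1.76) ≈ -15.57333.

-15.57333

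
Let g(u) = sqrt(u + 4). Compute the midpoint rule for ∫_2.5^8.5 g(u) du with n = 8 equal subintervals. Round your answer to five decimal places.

18.41619

Δu = (8.5 − 2.5)/8 = 0.75.
Midpoints: 2.875, 3.625, 4.375, 5.125, 5.875, 6.625, 7.375, 8.125.
g(2.875) ≈ 2.62202, g(3.625) ≈ 2.76134, g(4.375) ≈ 2.89396, g(5.125) ≈ 3.02076, g(5.875) ≈ 3.14245, g(6.625) ≈ 3.25960, g(7.375) ≈ 3.37268, g(8.125) ≈ 3.48210.
Sum = Δu · [g(2.875) + g(3.625) + g(4.375) + ...].
Sum ≈ 18.41619.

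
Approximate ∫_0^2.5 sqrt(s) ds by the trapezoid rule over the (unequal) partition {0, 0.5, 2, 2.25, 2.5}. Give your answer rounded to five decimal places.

Subinterval widths: 0.5, 1.5, 0.25, 0.25.
f(0) ≈ 0.00000, f(0.5) ≈ 0.70711, f(2) ≈ 1.41421, f(2.25) ≈ 1.50000, f(2.5) ≈ 1.58114.
On each subinterval the trapezoid contributes (Δs_i/2)·[f(s_{i-1}) + f(s_i)].
Sum ≈ 2.51719.

2.51719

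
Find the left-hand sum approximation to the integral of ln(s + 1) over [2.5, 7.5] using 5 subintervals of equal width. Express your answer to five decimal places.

8.34829

Δs = (7.5 − 2.5)/5 = 1.
Left endpoints: 2.5, 3.5, 4.5, 5.5, 6.5.
f(2.5) ≈ 1.25276, f(3.5) ≈ 1.50408, f(4.5) ≈ 1.70475, f(5.5) ≈ 1.87180, f(6.5) ≈ 2.01490.
Sum = Δs · [f(2.5) + f(3.5) + f(4.5) + f(5.5) + f(6.5)].
Sum ≈ 8.34829.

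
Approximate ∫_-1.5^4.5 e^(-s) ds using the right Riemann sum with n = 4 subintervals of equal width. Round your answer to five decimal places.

Δs = (4.5 − (-1.5))/4 = 1.5.
Right endpoints: 0, 1.5, 3, 4.5.
f(0) ≈ 1.00000, f(1.5) ≈ 0.22313, f(3) ≈ 0.04979, f(4.5) ≈ 0.01111.
Sum = Δs · [f(0) + f(1.5) + f(3) + f(4.5)].
Sum ≈ 1.92604.

1.92604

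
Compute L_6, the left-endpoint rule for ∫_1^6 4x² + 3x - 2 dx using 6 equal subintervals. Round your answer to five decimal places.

266.89815

Δx = (6 − 1)/6 = 5/6.
Left endpoints: 1, 11/6, 8/3, 3.5, 13/3, 31/6.
f(1) = 5, f(11/6) = 305/18, f(8/3) = 310/9, f(3.5) = 57.5, f(13/3) = 775/9, f(31/6) = 2165/18.
Sum = Δx · [f(1) + f(11/6) + f(8/3) + ...].
Sum ≈ 266.89815.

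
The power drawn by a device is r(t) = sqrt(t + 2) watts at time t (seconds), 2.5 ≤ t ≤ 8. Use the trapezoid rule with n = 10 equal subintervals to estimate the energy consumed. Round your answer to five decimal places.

Δt = (8 − 2.5)/10 = 0.55.
r(2.5) ≈ 2.12132, r(3.05) ≈ 2.24722, r(3.6) ≈ 2.36643, r(4.15) ≈ 2.47992, r(4.7) ≈ 2.58844, r(5.25) ≈ 2.69258, r(5.8) ≈ 2.79285, r(6.35) ≈ 2.88964, r(6.9) ≈ 2.98329, r(7.45) ≈ 3.07409, r(8) ≈ 3.16228.
T_10 = (Δt/2)·[r(t_0) + 2r(t_1) + ... + 2r(t_{9}) + r(t_10)].
Sum ≈ 14.71594.

14.71594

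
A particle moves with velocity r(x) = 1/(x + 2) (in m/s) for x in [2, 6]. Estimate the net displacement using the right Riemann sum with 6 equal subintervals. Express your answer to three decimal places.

0.653

Δx = (6 − 2)/6 = 2/3.
Right endpoints: 8/3, 10/3, 4, 14/3, 16/3, 6.
r(8/3) = 3/14, r(10/3) = 0.1875, r(4) = 1/6, r(14/3) = 0.15, r(16/3) = 3/22, r(6) = 0.125.
Sum = Δx · [r(8/3) + r(10/3) + r(4) + ...].
Sum ≈ 0.653.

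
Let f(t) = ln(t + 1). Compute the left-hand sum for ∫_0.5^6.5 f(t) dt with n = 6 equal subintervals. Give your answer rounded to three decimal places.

7.655

Δt = (6.5 − 0.5)/6 = 1.
Left endpoints: 0.5, 1.5, 2.5, 3.5, 4.5, 5.5.
f(0.5) ≈ 0.405, f(1.5) ≈ 0.916, f(2.5) ≈ 1.253, f(3.5) ≈ 1.504, f(4.5) ≈ 1.705, f(5.5) ≈ 1.872.
Sum = Δt · [f(0.5) + f(1.5) + f(2.5) + ...].
Sum ≈ 7.655.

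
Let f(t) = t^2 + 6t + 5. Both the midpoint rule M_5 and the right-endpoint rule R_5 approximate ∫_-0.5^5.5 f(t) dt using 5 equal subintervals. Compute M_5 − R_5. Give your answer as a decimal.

M_5 = 174.78.
R_5 = 216.54.
M_5 − R_5 = -41.76.

-41.76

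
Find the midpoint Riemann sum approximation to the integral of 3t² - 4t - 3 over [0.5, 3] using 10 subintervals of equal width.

Δt = (3 − 0.5)/10 = 0.25.
Midpoints: 0.625, 0.875, 1.125, 1.375, 1.625, 1.875, 2.125, 2.375, 2.625, 2.875.
f(0.625) = -4.328125, f(0.875) = -4.203125, f(1.125) = -3.703125, f(1.375) = -2.828125, f(1.625) = -1.578125, f(1.875) = 0.046875, f(2.125) = 2.046875, f(2.375) = 4.421875, f(2.625) = 7.171875, f(2.875) = 10.296875.
Sum = Δt · [f(0.625) + f(0.875) + f(1.125) + ...].
Sum = 1.8359375.

1.8359375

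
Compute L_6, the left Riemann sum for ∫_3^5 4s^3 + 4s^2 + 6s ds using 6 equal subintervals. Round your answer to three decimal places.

646.593

Δs = (5 − 3)/6 = 1/3.
Left endpoints: 3, 10/3, 11/3, 4, 13/3, 14/3.
f(3) = 162, f(10/3) = 5740/27, f(11/3) = 7370/27, f(4) = 344, f(13/3) = 11518/27, f(14/3) = 14084/27.
Sum = Δs · [f(3) + f(10/3) + f(11/3) + ...].
Sum ≈ 646.593.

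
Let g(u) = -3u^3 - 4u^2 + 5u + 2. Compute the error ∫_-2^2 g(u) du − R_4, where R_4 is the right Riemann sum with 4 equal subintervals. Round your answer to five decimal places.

16.66667

Exact integral: ∫_-2^2 g(u) du ≈ -13.3333333.
R_4 = -30.
Error ≈ -13.3333333 − (-30) ≈ 16.66667.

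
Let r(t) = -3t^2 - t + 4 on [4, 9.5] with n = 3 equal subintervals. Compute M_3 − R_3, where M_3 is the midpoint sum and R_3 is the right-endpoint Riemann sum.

223.09375

M_3 ≈ -803.87847.
R_3 ≈ -1026.97222.
M_3 − R_3 = 223.09375.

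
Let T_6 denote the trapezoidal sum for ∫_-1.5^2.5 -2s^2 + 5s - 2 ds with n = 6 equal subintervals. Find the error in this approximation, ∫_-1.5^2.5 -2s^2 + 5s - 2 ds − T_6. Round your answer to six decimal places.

0.592593

Exact integral: ∫_-1.5^2.5 f(s) ds ≈ -10.66666667.
T_6 ≈ -11.25925926.
Error ≈ -10.66666667 − (-11.25925926) ≈ 0.592593.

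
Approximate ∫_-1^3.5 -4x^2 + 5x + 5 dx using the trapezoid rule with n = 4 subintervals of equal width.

-11.671875

Δx = (3.5 − (-1))/4 = 1.125.
f(-1) = -4, f(0.125) = 5.5625, f(1.25) = 5, f(2.375) = -5.6875, f(3.5) = -26.5.
T_4 = (Δx/2)·[f(x_0) + 2f(x_1) + 2f(x_2) + 2f(x_3) + f(x_4)].
Sum = -11.671875.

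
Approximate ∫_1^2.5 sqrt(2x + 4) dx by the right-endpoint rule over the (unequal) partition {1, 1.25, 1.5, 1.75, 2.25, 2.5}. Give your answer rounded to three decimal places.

4.191

Subinterval widths: 0.25, 0.25, 0.25, 0.5, 0.25.
Right endpoints: 1.25, 1.5, 1.75, 2.25, 2.5.
f(1.25) ≈ 2.550, f(1.5) ≈ 2.646, f(1.75) ≈ 2.739, f(2.25) ≈ 2.915, f(2.5) ≈ 3.000.
Sum = Σ Δx_i · f(x_i).
Sum ≈ 4.191.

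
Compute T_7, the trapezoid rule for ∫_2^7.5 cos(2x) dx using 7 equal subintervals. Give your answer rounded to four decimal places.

0.5524

Δx = (7.5 − 2)/7 = 11/14.
f(2) ≈ -0.6536, f(39/14) ≈ 0.7572, f(25/7) ≈ 0.6527, f(61/14) ≈ -0.7580, f(36/7) ≈ -0.6517, f(83/14) ≈ 0.7589, f(47/7) ≈ 0.6508, f(7.5) ≈ -0.7597.
T_7 = (Δx/2)·[f(x_0) + 2f(x_1) + ... + 2f(x_{6}) + f(x_7)].
Sum ≈ 0.5524.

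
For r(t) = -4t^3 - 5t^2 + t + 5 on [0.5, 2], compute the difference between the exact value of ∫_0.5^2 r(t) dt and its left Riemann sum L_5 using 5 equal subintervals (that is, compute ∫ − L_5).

-6.8625

Exact integral: ∫_0.5^2 r(t) dt = -19.6875.
L_5 = -12.825.
Error = -19.6875 − (-12.825) = -6.8625.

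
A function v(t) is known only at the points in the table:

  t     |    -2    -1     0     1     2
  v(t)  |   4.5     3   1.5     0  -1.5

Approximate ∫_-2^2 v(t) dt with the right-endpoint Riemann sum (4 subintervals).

3

Δt = 1.
Sum = 1·[3 + 1.5 + 0 + (-1.5)] = 3.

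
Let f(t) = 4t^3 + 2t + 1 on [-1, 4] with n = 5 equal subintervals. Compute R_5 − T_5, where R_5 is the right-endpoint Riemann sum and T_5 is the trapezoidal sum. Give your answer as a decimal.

R_5 = 425.
T_5 = 290.
R_5 − T_5 = 135.

135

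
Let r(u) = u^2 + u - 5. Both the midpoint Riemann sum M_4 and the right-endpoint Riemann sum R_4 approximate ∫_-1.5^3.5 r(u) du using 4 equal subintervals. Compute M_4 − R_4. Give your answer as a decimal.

-11.328125

M_4 = -5.234375.
R_4 = 6.09375.
M_4 − R_4 = -11.328125.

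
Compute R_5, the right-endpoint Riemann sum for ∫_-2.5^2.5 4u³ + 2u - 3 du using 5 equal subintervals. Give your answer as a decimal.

52.5

Δu = (2.5 − (-2.5))/5 = 1.
Right endpoints: -1.5, -0.5, 0.5, 1.5, 2.5.
f(-1.5) = -19.5, f(-0.5) = -4.5, f(0.5) = -1.5, f(1.5) = 13.5, f(2.5) = 64.5.
Sum = Δu · [f(-1.5) + f(-0.5) + f(0.5) + f(1.5) + f(2.5)].
Sum = 52.5.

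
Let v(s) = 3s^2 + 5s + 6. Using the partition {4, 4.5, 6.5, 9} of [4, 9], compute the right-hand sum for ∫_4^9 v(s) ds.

1110.125

Subinterval widths: 0.5, 2, 2.5.
Right endpoints: 4.5, 6.5, 9.
v(4.5) = 89.25, v(6.5) = 165.25, v(9) = 294.
Sum = Σ Δs_i · v(s_i).
Sum = 1110.125.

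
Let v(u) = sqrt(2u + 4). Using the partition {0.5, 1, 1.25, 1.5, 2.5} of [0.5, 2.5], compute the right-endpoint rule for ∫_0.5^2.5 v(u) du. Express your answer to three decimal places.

Subinterval widths: 0.5, 0.25, 0.25, 1.
Right endpoints: 1, 1.25, 1.5, 2.5.
v(1) ≈ 2.449, v(1.25) ≈ 2.550, v(1.5) ≈ 2.646, v(2.5) ≈ 3.000.
Sum = Σ Δu_i · v(u_i).
Sum ≈ 5.524.

5.524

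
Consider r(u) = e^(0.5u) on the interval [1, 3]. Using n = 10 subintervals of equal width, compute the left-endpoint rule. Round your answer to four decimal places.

5.3874

Δu = (3 − 1)/10 = 0.2.
Left endpoints: 1, 1.2, 1.4, 1.6, 1.8, 2, 2.2, 2.4, 2.6, 2.8.
r(1) ≈ 1.6487, r(1.2) ≈ 1.8221, r(1.4) ≈ 2.0138, r(1.6) ≈ 2.2255, r(1.8) ≈ 2.4596, r(2) ≈ 2.7183, r(2.2) ≈ 3.0042, r(2.4) ≈ 3.3201, r(2.6) ≈ 3.6693, r(2.8) ≈ 4.0552.
Sum = Δu · [r(1) + r(1.2) + r(1.4) + ...].
Sum ≈ 5.3874.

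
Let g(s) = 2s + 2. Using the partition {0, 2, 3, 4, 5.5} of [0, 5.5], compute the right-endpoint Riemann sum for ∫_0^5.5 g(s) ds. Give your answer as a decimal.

Subinterval widths: 2, 1, 1, 1.5.
Right endpoints: 2, 3, 4, 5.5.
g(2) = 6, g(3) = 8, g(4) = 10, g(5.5) = 13.
Sum = Σ Δs_i · g(s_i).
Sum = 49.5.

49.5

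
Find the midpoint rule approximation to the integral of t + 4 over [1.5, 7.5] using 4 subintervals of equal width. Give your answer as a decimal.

Δt = (7.5 − 1.5)/4 = 1.5.
Midpoints: 2.25, 3.75, 5.25, 6.75.
f(2.25) = 6.25, f(3.75) = 7.75, f(5.25) = 9.25, f(6.75) = 10.75.
Sum = Δt · [f(2.25) + f(3.75) + f(5.25) + f(6.75)].
Sum = 51.

51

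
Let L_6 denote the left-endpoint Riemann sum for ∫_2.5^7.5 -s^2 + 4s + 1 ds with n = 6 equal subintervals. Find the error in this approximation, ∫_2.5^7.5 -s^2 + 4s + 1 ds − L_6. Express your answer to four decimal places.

-11.9213

Exact integral: ∫_2.5^7.5 f(s) ds ≈ -30.416667.
L_6 ≈ -18.495370.
Error ≈ -30.416667 − (-18.495370) ≈ -11.9213.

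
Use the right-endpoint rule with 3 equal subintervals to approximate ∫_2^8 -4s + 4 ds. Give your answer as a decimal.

Δs = (8 − 2)/3 = 2.
Right endpoints: 4, 6, 8.
f(4) = -12, f(6) = -20, f(8) = -28.
Sum = Δs · [f(4) + f(6) + f(8)].
Sum = -120.

-120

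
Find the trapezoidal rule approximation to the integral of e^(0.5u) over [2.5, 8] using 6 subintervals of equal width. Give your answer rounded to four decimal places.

Δu = (8 − 2.5)/6 = 11/12.
f(2.5) ≈ 3.4903, f(41/12) ≈ 5.5198, f(13/3) ≈ 8.7291, f(5.25) ≈ 13.8046, f(37/6) ≈ 21.8311, f(85/12) ≈ 34.5244, f(8) ≈ 54.5982.
T_6 = (Δu/2)·[f(u_0) + 2f(u_1) + ... + 2f(u_{5}) + f(u_6)].
Sum ≈ 103.9987.

103.9987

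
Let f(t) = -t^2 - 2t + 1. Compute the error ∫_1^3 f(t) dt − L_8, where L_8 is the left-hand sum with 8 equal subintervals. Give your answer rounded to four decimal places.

Exact integral: ∫_1^3 f(t) dt ≈ -14.666667.
L_8 = -13.1875.
Error ≈ -14.666667 − (-13.1875) ≈ -1.4792.

-1.4792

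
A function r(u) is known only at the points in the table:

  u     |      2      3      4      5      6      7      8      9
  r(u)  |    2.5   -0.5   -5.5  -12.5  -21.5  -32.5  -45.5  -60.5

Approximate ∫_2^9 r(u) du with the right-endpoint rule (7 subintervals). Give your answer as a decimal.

-178.5

Δu = 1.
Sum = 1·[(-0.5) + (-5.5) + (-12.5) + (-21.5) + (-32.5) + (-45.5) + (-60.5)] = -178.5.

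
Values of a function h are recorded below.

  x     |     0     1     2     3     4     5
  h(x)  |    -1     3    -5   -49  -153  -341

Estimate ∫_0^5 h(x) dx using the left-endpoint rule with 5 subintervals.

Δx = 1.
Sum = 1·[(-1) + 3 + (-5) + (-49) + (-153)] = -205.

-205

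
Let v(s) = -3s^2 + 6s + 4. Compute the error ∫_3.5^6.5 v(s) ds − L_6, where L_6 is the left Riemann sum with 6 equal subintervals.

-17.625

Exact integral: ∫_3.5^6.5 v(s) ds = -129.75.
L_6 = -112.125.
Error = -129.75 − (-112.125) = -17.625.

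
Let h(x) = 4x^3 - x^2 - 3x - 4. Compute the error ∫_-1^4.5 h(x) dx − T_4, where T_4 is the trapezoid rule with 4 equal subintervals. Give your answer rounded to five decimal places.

Exact integral: ∫_-1^4.5 h(x) dx ≈ 327.4791667.
T_4 = 362.140625.
Error ≈ 327.4791667 − 362.140625 ≈ -34.66146.

-34.66146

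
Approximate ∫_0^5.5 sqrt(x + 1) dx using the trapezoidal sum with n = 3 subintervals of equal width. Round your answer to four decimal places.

10.3001

Δx = (5.5 − 0)/3 = 11/6.
f(0) ≈ 1.0000, f(11/6) ≈ 1.6833, f(11/3) ≈ 2.1602, f(5.5) ≈ 2.5495.
T_3 = (Δx/2)·[f(x_0) + 2f(x_1) + 2f(x_2) + f(x_3)].
Sum ≈ 10.3001.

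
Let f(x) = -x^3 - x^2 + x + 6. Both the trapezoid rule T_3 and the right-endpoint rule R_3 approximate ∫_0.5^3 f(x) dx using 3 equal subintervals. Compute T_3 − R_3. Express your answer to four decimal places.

13.8021

T_3 ≈ -11.626157.
R_3 ≈ -25.428241.
T_3 − R_3 ≈ 13.8021.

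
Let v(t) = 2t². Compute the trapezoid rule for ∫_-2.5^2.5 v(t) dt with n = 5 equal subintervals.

22.5

Δt = (2.5 − (-2.5))/5 = 1.
v(-2.5) = 12.5, v(-1.5) = 4.5, v(-0.5) = 0.5, v(0.5) = 0.5, v(1.5) = 4.5, v(2.5) = 12.5.
T_5 = (Δt/2)·[v(t_0) + 2v(t_1) + ... + 2v(t_{4}) + v(t_5)].
Sum = 22.5.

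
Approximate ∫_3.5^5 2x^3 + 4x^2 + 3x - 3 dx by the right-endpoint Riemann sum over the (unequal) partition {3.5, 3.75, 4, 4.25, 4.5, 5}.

Subinterval widths: 0.25, 0.25, 0.25, 0.25, 0.5.
Right endpoints: 3.75, 4, 4.25, 4.5, 5.
f(3.75) = 169.96875, f(4) = 201, f(4.25) = 235.53125, f(4.5) = 273.75, f(5) = 362.
Sum = Σ Δx_i · f(x_i).
Sum = 401.0625.

401.0625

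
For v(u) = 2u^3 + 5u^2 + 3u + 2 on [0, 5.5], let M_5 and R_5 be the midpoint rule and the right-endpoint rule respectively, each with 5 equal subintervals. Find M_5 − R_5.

-311.045625

M_5 = 779.274375.
R_5 = 1090.32.
M_5 − R_5 = -311.045625.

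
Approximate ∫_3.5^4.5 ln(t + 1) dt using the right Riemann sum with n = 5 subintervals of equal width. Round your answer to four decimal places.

Δt = (4.5 − 3.5)/5 = 0.2.
Right endpoints: 3.7, 3.9, 4.1, 4.3, 4.5.
f(3.7) ≈ 1.5476, f(3.9) ≈ 1.5892, f(4.1) ≈ 1.6292, f(4.3) ≈ 1.6677, f(4.5) ≈ 1.7047.
Sum = Δt · [f(3.7) + f(3.9) + f(4.1) + f(4.3) + f(4.5)].
Sum ≈ 1.6277.

1.6277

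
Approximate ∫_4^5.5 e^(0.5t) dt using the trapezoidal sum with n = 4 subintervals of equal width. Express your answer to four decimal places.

Δt = (5.5 − 4)/4 = 0.375.
f(4) ≈ 7.3891, f(4.375) ≈ 8.9129, f(4.75) ≈ 10.7510, f(5.125) ≈ 12.9682, f(5.5) ≈ 15.6426.
T_4 = (Δt/2)·[f(t_0) + 2f(t_1) + 2f(t_2) + 2f(t_3) + f(t_4)].
Sum ≈ 16.5555.

16.5555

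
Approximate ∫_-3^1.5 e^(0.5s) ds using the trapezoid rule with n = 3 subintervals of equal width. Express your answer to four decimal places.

3.9636

Δs = (1.5 − (-3))/3 = 1.5.
f(-3) ≈ 0.2231, f(-1.5) ≈ 0.4724, f(0) ≈ 1.0000, f(1.5) ≈ 2.1170.
T_3 = (Δs/2)·[f(s_0) + 2f(s_1) + 2f(s_2) + f(s_3)].
Sum ≈ 3.9636.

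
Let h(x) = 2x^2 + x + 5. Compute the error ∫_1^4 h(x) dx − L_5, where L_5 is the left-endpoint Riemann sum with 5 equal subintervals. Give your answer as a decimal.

Exact integral: ∫_1^4 h(x) dx = 64.5.
L_5 = 54.96.
Error = 64.5 − 54.96 = 9.54.

9.54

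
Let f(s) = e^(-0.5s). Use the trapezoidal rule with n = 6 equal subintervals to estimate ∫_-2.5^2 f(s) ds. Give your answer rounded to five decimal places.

6.31794

Δs = (2 − (-2.5))/6 = 0.75.
f(-2.5) ≈ 3.49034, f(-1.75) ≈ 2.39888, f(-1) ≈ 1.64872, f(-0.25) ≈ 1.13315, f(0.5) ≈ 0.77880, f(1.25) ≈ 0.53526, f(2) ≈ 0.36788.
T_6 = (Δs/2)·[f(s_0) + 2f(s_1) + ... + 2f(s_{5}) + f(s_6)].
Sum ≈ 6.31794.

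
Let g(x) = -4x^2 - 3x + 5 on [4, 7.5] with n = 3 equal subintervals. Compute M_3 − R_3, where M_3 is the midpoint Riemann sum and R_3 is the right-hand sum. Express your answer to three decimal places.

104.806

M_3 ≈ -518.45370.
R_3 ≈ -623.25926.
M_3 − R_3 ≈ 104.806.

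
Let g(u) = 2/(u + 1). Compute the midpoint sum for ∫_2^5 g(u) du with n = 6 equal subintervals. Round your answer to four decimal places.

Δu = (5 − 2)/6 = 0.5.
Midpoints: 2.25, 2.75, 3.25, 3.75, 4.25, 4.75.
g(2.25) = 8/13, g(2.75) = 8/15, g(3.25) = 8/17, g(3.75) = 8/19, g(4.25) = 8/21, g(4.75) = 8/23.
Sum = Δu · [g(2.25) + g(2.75) + g(3.25) + ...].
Sum ≈ 1.3846.

1.3846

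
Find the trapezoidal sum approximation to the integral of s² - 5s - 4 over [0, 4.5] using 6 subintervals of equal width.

Δs = (4.5 − 0)/6 = 0.75.
f(0) = -4, f(0.75) = -7.1875, f(1.5) = -9.25, f(2.25) = -10.1875, f(3) = -10, f(3.75) = -8.6875, f(4.5) = -6.25.
T_6 = (Δs/2)·[f(s_0) + 2f(s_1) + ... + 2f(s_{5}) + f(s_6)].
Sum = -37.828125.

-37.828125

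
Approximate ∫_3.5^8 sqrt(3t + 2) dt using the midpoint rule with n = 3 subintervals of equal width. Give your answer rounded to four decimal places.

19.6522

Δt = (8 − 3.5)/3 = 1.5.
Midpoints: 4.25, 5.75, 7.25.
f(4.25) ≈ 3.8406, f(5.75) ≈ 4.3875, f(7.25) ≈ 4.8734.
Sum = Δt · [f(4.25) + f(5.75) + f(7.25)].
Sum ≈ 19.6522.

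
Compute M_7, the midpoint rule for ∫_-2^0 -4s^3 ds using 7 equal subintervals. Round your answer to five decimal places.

Δs = (0 − (-2))/7 = 2/7.
Midpoints: -13/7, -11/7, -9/7, -1, -5/7, -3/7, -1/7.
f(-13/7) = 8788/343, f(-11/7) = 5324/343, f(-9/7) = 2916/343, f(-1) = 4, f(-5/7) = 500/343, f(-3/7) = 108/343, f(-1/7) = 4/343.
Sum = Δs · [f(-13/7) + f(-11/7) + f(-9/7) + ...].
Sum ≈ 15.83673.

15.83673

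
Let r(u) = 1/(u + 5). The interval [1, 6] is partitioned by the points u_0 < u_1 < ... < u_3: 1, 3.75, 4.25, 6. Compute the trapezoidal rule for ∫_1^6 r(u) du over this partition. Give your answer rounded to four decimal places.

Subinterval widths: 2.75, 0.5, 1.75.
r(1) = 1/6, r(3.75) = 4/35, r(4.25) = 4/37, r(6) = 1/11.
On each subinterval the trapezoid contributes (Δu_i/2)·[r(u_{i-1}) + r(u_i)].
Sum ≈ 0.6160.

0.6160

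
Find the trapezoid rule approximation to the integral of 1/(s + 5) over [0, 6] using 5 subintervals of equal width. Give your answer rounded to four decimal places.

Δs = (6 − 0)/5 = 1.2.
f(0) = 0.2, f(1.2) = 5/31, f(2.4) = 5/37, f(3.6) = 5/43, f(4.8) = 5/49, f(6) = 1/11.
T_5 = (Δs/2)·[f(s_0) + 2f(s_1) + ... + 2f(s_{4}) + f(s_5)].
Sum ≈ 0.7922.

0.7922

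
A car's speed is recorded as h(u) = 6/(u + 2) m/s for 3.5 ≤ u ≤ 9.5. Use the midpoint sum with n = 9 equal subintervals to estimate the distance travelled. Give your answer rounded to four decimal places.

4.4228

Δu = (9.5 − 3.5)/9 = 2/3.
Midpoints: 23/6, 4.5, 31/6, 35/6, 6.5, 43/6, 47/6, 8.5, 55/6.
h(23/6) = 36/35, h(4.5) = 12/13, h(31/6) = 36/43, h(35/6) = 36/47, h(6.5) = 12/17, h(43/6) = 36/55, h(47/6) = 36/59, h(8.5) = 4/7, h(55/6) = 36/67.
Sum = Δu · [h(23/6) + h(4.5) + h(31/6) + ...].
Sum ≈ 4.4228.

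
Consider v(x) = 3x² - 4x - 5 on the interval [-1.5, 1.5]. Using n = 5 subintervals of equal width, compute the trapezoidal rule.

Δx = (1.5 − (-1.5))/5 = 0.6.
v(-1.5) = 7.75, v(-0.9) = 1.03, v(-0.3) = -3.53, v(0.3) = -5.93, v(0.9) = -6.17, v(1.5) = -4.25.
T_5 = (Δx/2)·[v(x_0) + 2v(x_1) + ... + 2v(x_{4}) + v(x_5)].
Sum = -7.71.

-7.71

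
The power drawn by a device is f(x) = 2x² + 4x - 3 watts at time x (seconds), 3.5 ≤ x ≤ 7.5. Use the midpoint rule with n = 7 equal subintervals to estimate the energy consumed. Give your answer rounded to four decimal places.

328.4490

Δx = (7.5 − 3.5)/7 = 4/7.
Midpoints: 53/14, 61/14, 69/14, 5.5, 85/14, 93/14, 101/14.
f(53/14) = 3999/98, f(61/14) = 5135/98, f(69/14) = 6399/98, f(5.5) = 79.5, f(85/14) = 9311/98, f(93/14) = 10959/98, f(101/14) = 12735/98.
Sum = Δx · [f(53/14) + f(61/14) + f(69/14) + ...].
Sum ≈ 328.4490.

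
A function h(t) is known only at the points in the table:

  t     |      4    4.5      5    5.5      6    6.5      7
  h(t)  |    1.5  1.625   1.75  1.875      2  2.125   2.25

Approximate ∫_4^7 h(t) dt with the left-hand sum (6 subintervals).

Δt = 0.5.
Sum = 0.5·[1.5 + 1.625 + 1.75 + 1.875 + 2 + 2.125] = 5.4375.

5.4375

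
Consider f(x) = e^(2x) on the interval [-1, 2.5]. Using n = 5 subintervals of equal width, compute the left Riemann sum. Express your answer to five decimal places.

Δx = (2.5 − (-1))/5 = 0.7.
Left endpoints: -1, -0.3, 0.4, 1.1, 1.8.
f(-1) ≈ 0.13534, f(-0.3) ≈ 0.54881, f(0.4) ≈ 2.22554, f(1.1) ≈ 9.02501, f(1.8) ≈ 36.59823.
Sum = Δx · [f(-1) + f(-0.3) + f(0.4) + f(1.1) + f(1.8)].
Sum ≈ 33.97306.

33.97306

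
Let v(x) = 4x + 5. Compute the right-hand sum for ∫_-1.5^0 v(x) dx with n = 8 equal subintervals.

3.5625

Δx = (0 − (-1.5))/8 = 0.1875.
Right endpoints: -1.3125, -1.125, -0.9375, -0.75, -0.5625, -0.375, -0.1875, 0.
v(-1.3125) = -0.25, v(-1.125) = 0.5, v(-0.9375) = 1.25, v(-0.75) = 2, v(-0.5625) = 2.75, v(-0.375) = 3.5, v(-0.1875) = 4.25, v(0) = 5.
Sum = Δx · [v(-1.3125) + v(-1.125) + v(-0.9375) + ...].
Sum = 3.5625.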